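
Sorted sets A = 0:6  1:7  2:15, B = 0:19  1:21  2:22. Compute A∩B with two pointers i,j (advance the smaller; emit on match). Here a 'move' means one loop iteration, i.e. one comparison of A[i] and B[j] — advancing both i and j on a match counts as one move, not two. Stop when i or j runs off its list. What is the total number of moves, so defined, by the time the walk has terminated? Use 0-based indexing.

3 moves

[i=0,j=0] 6<19 → i++
[i=1,j=0] 7<19 → i++
[i=2,j=0] 15<19 → i++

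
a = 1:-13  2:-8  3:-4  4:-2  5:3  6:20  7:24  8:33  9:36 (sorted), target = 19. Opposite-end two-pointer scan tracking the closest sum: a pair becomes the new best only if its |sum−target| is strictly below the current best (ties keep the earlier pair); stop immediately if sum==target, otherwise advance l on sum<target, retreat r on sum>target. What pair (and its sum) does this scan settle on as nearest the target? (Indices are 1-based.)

pair (-13, 33) with sum 20 (|Δ|=1)

l=1 r=9: -13+36=23 d=4 *, r--
l=1 r=8: -13+33=20 d=1 *, r--
l=1 r=7: -13+24=11 d=8, l++
l=2 r=7: -8+24=16 d=3, l++
l=3 r=7: -4+24=20 d=1, r--
l=3 r=6: -4+20=16 d=3, l++
l=4 r=6: -2+20=18 d=1, l++
l=5 r=6: 3+20=23 d=4, r--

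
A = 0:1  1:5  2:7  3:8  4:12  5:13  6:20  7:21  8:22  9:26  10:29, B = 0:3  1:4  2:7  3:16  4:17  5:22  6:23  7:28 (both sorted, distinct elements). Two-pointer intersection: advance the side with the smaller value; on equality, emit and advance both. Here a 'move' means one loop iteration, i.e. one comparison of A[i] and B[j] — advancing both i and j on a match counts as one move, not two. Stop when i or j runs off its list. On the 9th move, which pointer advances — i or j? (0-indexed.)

j

i=0 j=0: 1<3, i++
i=1 j=0: 5>3, j++
i=1 j=1: 5>4, j++
i=1 j=2: 5<7, i++
i=2 j=2: 7==7 emit, i++,j++
i=3 j=3: 8<16, i++
i=4 j=3: 12<16, i++
i=5 j=3: 13<16, i++
i=6 j=3: 20>16, j++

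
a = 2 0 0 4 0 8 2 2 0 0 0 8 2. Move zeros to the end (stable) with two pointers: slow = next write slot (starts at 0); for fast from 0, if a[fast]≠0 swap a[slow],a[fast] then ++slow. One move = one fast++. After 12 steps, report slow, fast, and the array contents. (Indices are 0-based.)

slow=6, fast=12, a=[2, 4, 8, 2, 2, 8, 0, 0, 0, 0, 0, 0, 2]

slow=0 fast=0: a[fast]=2≠0 swap→a[0]=2, slow++,fast++
slow=1 fast=1: a[fast]=0, fast++
slow=1 fast=2: a[fast]=0, fast++
slow=1 fast=3: a[fast]=4≠0 swap→a[1]=4, slow++,fast++
slow=2 fast=4: a[fast]=0, fast++
slow=2 fast=5: a[fast]=8≠0 swap→a[2]=8, slow++,fast++
slow=3 fast=6: a[fast]=2≠0 swap→a[3]=2, slow++,fast++
slow=4 fast=7: a[fast]=2≠0 swap→a[4]=2, slow++,fast++
slow=5 fast=8: a[fast]=0, fast++
slow=5 fast=9: a[fast]=0, fast++
slow=5 fast=10: a[fast]=0, fast++
slow=5 fast=11: a[fast]=8≠0 swap→a[5]=8, slow++,fast++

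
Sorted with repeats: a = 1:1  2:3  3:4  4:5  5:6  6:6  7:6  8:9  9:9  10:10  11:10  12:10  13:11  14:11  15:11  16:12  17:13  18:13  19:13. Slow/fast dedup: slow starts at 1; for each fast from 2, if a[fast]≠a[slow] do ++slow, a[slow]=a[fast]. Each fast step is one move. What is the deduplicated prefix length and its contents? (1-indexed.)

length 10; prefix = [1, 3, 4, 5, 6, 9, 10, 11, 12, 13]

slow=1 fast=2: a[fast]=3≠a[slow]=1 write a[2]=3, slow++,fast++
slow=2 fast=3: a[fast]=4≠a[slow]=3 write a[3]=4, slow++,fast++
slow=3 fast=4: a[fast]=5≠a[slow]=4 write a[4]=5, slow++,fast++
slow=4 fast=5: a[fast]=6≠a[slow]=5 write a[5]=6, slow++,fast++
slow=5 fast=6: a[fast]=6=a[slow] dup, fast++
slow=5 fast=7: a[fast]=6=a[slow] dup, fast++
slow=5 fast=8: a[fast]=9≠a[slow]=6 write a[6]=9, slow++,fast++
slow=6 fast=9: a[fast]=9=a[slow] dup, fast++
slow=6 fast=10: a[fast]=10≠a[slow]=9 write a[7]=10, slow++,fast++
slow=7 fast=11: a[fast]=10=a[slow] dup, fast++
slow=7 fast=12: a[fast]=10=a[slow] dup, fast++
slow=7 fast=13: a[fast]=11≠a[slow]=10 write a[8]=11, slow++,fast++
slow=8 fast=14: a[fast]=11=a[slow] dup, fast++
slow=8 fast=15: a[fast]=11=a[slow] dup, fast++
slow=8 fast=16: a[fast]=12≠a[slow]=11 write a[9]=12, slow++,fast++
slow=9 fast=17: a[fast]=13≠a[slow]=12 write a[10]=13, slow++,fast++
slow=10 fast=18: a[fast]=13=a[slow] dup, fast++
slow=10 fast=19: a[fast]=13=a[slow] dup, fast++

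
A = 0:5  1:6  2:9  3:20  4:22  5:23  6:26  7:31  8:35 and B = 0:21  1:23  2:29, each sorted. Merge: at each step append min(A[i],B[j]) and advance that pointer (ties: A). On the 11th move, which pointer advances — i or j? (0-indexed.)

i=0 j=0: A[i]=5<=B[j]=21 take 5, i++
i=1 j=0: A[i]=6<=B[j]=21 take 6, i++
i=2 j=0: A[i]=9<=B[j]=21 take 9, i++
i=3 j=0: A[i]=20<=B[j]=21 take 20, i++
i=4 j=0: A[i]=22>B[j]=21 take 21, j++
i=4 j=1: A[i]=22<=B[j]=23 take 22, i++
i=5 j=1: A[i]=23<=B[j]=23 take 23, i++
i=6 j=1: A[i]=26>B[j]=23 take 23, j++
i=6 j=2: A[i]=26<=B[j]=29 take 26, i++
i=7 j=2: A[i]=31>B[j]=29 take 29, j++
i=7 j=3: B done, take A[i]=31, i++

i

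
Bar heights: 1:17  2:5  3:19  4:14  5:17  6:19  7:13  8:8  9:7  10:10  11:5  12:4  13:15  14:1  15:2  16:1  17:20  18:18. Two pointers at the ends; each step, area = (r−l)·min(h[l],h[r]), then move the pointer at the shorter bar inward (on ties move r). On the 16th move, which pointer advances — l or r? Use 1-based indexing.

[1,18] min(17,18)*17=289 best=289 * → l++
[2,18] min(5,18)*16=80 best=289 → l++
[3,18] min(19,18)*15=270 best=289 → r--
[3,17] min(19,20)*14=266 best=289 → l++
[4,17] min(14,20)*13=182 best=289 → l++
[5,17] min(17,20)*12=204 best=289 → l++
[6,17] min(19,20)*11=209 best=289 → l++
[7,17] min(13,20)*10=130 best=289 → l++
[8,17] min(8,20)*9=72 best=289 → l++
[9,17] min(7,20)*8=56 best=289 → l++
[10,17] min(10,20)*7=70 best=289 → l++
[11,17] min(5,20)*6=30 best=289 → l++
[12,17] min(4,20)*5=20 best=289 → l++
[13,17] min(15,20)*4=60 best=289 → l++
[14,17] min(1,20)*3=3 best=289 → l++
[15,17] min(2,20)*2=4 best=289 → l++

l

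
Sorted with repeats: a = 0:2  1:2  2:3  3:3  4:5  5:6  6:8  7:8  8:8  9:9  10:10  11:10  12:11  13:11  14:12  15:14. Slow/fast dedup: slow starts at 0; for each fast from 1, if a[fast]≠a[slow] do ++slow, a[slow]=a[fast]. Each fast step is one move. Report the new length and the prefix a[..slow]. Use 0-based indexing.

length 10; prefix = [2, 3, 5, 6, 8, 9, 10, 11, 12, 14]

(s=0,f=1) a[fast]=2=a[slow] dup → fast++
(s=0,f=2) a[fast]=3≠a[slow]=2 write a[1]=3 → slow++,fast++
(s=1,f=3) a[fast]=3=a[slow] dup → fast++
(s=1,f=4) a[fast]=5≠a[slow]=3 write a[2]=5 → slow++,fast++
(s=2,f=5) a[fast]=6≠a[slow]=5 write a[3]=6 → slow++,fast++
(s=3,f=6) a[fast]=8≠a[slow]=6 write a[4]=8 → slow++,fast++
(s=4,f=7) a[fast]=8=a[slow] dup → fast++
(s=4,f=8) a[fast]=8=a[slow] dup → fast++
(s=4,f=9) a[fast]=9≠a[slow]=8 write a[5]=9 → slow++,fast++
(s=5,f=10) a[fast]=10≠a[slow]=9 write a[6]=10 → slow++,fast++
(s=6,f=11) a[fast]=10=a[slow] dup → fast++
(s=6,f=12) a[fast]=11≠a[slow]=10 write a[7]=11 → slow++,fast++
(s=7,f=13) a[fast]=11=a[slow] dup → fast++
(s=7,f=14) a[fast]=12≠a[slow]=11 write a[8]=12 → slow++,fast++
(s=8,f=15) a[fast]=14≠a[slow]=12 write a[9]=14 → slow++,fast++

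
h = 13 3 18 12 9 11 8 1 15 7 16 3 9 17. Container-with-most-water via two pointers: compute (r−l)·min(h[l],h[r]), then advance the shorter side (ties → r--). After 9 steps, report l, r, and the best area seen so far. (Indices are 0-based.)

l=0 r=13: min(13,17)*13=169 best=169 *, l++
l=1 r=13: min(3,17)*12=36 best=169, l++
l=2 r=13: min(18,17)*11=187 best=187 *, r--
l=2 r=12: min(18,9)*10=90 best=187, r--
l=2 r=11: min(18,3)*9=27 best=187, r--
l=2 r=10: min(18,16)*8=128 best=187, r--
l=2 r=9: min(18,7)*7=49 best=187, r--
l=2 r=8: min(18,15)*6=90 best=187, r--
l=2 r=7: min(18,1)*5=5 best=187, r--

l=2, r=6, best area=187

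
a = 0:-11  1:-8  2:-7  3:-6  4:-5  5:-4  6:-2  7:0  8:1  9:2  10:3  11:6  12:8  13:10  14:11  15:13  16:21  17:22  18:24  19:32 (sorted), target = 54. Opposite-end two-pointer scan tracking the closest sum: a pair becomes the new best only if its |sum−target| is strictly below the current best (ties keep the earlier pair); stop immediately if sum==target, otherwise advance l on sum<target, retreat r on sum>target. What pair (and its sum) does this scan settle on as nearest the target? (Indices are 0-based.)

pair (22, 32) with sum 54 (|Δ|=0)

l=0 r=19: -11+32=21 d=33 *, l++
l=1 r=19: -8+32=24 d=30 *, l++
l=2 r=19: -7+32=25 d=29 *, l++
l=3 r=19: -6+32=26 d=28 *, l++
l=4 r=19: -5+32=27 d=27 *, l++
l=5 r=19: -4+32=28 d=26 *, l++
l=6 r=19: -2+32=30 d=24 *, l++
l=7 r=19: 0+32=32 d=22 *, l++
l=8 r=19: 1+32=33 d=21 *, l++
l=9 r=19: 2+32=34 d=20 *, l++
l=10 r=19: 3+32=35 d=19 *, l++
l=11 r=19: 6+32=38 d=16 *, l++
l=12 r=19: 8+32=40 d=14 *, l++
l=13 r=19: 10+32=42 d=12 *, l++
l=14 r=19: 11+32=43 d=11 *, l++
l=15 r=19: 13+32=45 d=9 *, l++
l=16 r=19: 21+32=53 d=1 *, l++
l=17 r=19: 22+32=54 d=0 *, stop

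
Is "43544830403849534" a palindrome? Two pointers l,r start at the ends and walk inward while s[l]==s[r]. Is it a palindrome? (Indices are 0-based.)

not a palindrome (mismatch at 3,13)

l=0 r=16: '4'=='4', l++,r--
l=1 r=15: '3'=='3', l++,r--
l=2 r=14: '5'=='5', l++,r--
l=3 r=13: '4'!='9', stop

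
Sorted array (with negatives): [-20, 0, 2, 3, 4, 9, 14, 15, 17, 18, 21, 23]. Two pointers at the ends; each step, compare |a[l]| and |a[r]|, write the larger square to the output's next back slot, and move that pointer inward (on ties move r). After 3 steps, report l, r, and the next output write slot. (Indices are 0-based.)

l=0 r=11: |-20|<=|23| out[11]=529, r--
l=0 r=10: |-20|<=|21| out[10]=441, r--
l=0 r=9: |-20|>|18| out[9]=400, l++

l=1, r=9, next write slot=8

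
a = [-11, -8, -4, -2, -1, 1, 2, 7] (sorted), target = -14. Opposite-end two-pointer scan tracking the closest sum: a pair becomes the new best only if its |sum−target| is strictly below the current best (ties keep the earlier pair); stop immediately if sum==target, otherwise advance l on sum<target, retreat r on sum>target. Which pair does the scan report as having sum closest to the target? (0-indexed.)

pair (-11, -2) with sum -13 (|Δ|=1)

l=0 r=7: -11+7=-4 d=10 *, r--
l=0 r=6: -11+2=-9 d=5 *, r--
l=0 r=5: -11+1=-10 d=4 *, r--
l=0 r=4: -11+-1=-12 d=2 *, r--
l=0 r=3: -11+-2=-13 d=1 *, r--
l=0 r=2: -11+-4=-15 d=1, l++
l=1 r=2: -8+-4=-12 d=2, r--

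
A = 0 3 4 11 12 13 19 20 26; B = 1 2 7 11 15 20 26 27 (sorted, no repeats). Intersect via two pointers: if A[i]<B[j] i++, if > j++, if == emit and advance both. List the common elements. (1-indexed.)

[i=1,j=1] 0<1 → i++
[i=2,j=1] 3>1 → j++
[i=2,j=2] 3>2 → j++
[i=2,j=3] 3<7 → i++
[i=3,j=3] 4<7 → i++
[i=4,j=3] 11>7 → j++
[i=4,j=4] 11==11 emit → i++,j++
[i=5,j=5] 12<15 → i++
[i=6,j=5] 13<15 → i++
[i=7,j=5] 19>15 → j++
[i=7,j=6] 19<20 → i++
[i=8,j=6] 20==20 emit → i++,j++
[i=9,j=7] 26==26 emit → i++,j++

intersection = [11, 20, 26]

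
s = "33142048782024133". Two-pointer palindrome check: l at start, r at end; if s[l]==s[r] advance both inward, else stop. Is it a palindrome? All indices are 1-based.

[1,17] '3'=='3' → l++,r--
[2,16] '3'=='3' → l++,r--
[3,15] '1'=='1' → l++,r--
[4,14] '4'=='4' → l++,r--
[5,13] '2'=='2' → l++,r--
[6,12] '0'=='0' → l++,r--
[7,11] '4'!='2' → stop

not a palindrome (mismatch at 7,11)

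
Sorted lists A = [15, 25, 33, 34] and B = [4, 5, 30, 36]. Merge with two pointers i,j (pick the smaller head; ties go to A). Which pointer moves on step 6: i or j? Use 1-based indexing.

i

[i=1,j=1] A[i]=15>B[j]=4 take 4 → j++
[i=1,j=2] A[i]=15>B[j]=5 take 5 → j++
[i=1,j=3] A[i]=15<=B[j]=30 take 15 → i++
[i=2,j=3] A[i]=25<=B[j]=30 take 25 → i++
[i=3,j=3] A[i]=33>B[j]=30 take 30 → j++
[i=3,j=4] A[i]=33<=B[j]=36 take 33 → i++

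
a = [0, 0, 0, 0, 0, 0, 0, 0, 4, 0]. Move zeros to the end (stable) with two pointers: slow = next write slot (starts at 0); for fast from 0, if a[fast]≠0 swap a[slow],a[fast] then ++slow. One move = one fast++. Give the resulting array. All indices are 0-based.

[4, 0, 0, 0, 0, 0, 0, 0, 0, 0]

(s=0,f=0) a[fast]=0 → fast++
(s=0,f=1) a[fast]=0 → fast++
(s=0,f=2) a[fast]=0 → fast++
(s=0,f=3) a[fast]=0 → fast++
(s=0,f=4) a[fast]=0 → fast++
(s=0,f=5) a[fast]=0 → fast++
(s=0,f=6) a[fast]=0 → fast++
(s=0,f=7) a[fast]=0 → fast++
(s=0,f=8) a[fast]=4≠0 swap→a[0]=4 → slow++,fast++
(s=1,f=9) a[fast]=0 → fast++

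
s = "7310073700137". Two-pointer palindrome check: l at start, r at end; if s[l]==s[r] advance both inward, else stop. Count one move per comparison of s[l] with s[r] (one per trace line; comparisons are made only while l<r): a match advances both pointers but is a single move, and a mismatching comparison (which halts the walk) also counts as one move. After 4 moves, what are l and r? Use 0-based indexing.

[0,12] '7'=='7' → l++,r--
[1,11] '3'=='3' → l++,r--
[2,10] '1'=='1' → l++,r--
[3,9] '0'=='0' → l++,r--

l=4, r=8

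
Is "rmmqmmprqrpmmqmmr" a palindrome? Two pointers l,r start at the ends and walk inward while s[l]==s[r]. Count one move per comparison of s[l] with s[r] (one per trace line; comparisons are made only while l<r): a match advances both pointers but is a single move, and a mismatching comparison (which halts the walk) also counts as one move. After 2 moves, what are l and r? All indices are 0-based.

[0,16] 'r'=='r' → l++,r--
[1,15] 'm'=='m' → l++,r--

l=2, r=14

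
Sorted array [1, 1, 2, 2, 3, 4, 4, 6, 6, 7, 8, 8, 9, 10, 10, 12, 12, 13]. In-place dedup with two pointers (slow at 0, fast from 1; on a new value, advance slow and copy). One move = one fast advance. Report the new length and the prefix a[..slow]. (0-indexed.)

length 11; prefix = [1, 2, 3, 4, 6, 7, 8, 9, 10, 12, 13]

(s=0,f=1) a[fast]=1=a[slow] dup → fast++
(s=0,f=2) a[fast]=2≠a[slow]=1 write a[1]=2 → slow++,fast++
(s=1,f=3) a[fast]=2=a[slow] dup → fast++
(s=1,f=4) a[fast]=3≠a[slow]=2 write a[2]=3 → slow++,fast++
(s=2,f=5) a[fast]=4≠a[slow]=3 write a[3]=4 → slow++,fast++
(s=3,f=6) a[fast]=4=a[slow] dup → fast++
(s=3,f=7) a[fast]=6≠a[slow]=4 write a[4]=6 → slow++,fast++
(s=4,f=8) a[fast]=6=a[slow] dup → fast++
(s=4,f=9) a[fast]=7≠a[slow]=6 write a[5]=7 → slow++,fast++
(s=5,f=10) a[fast]=8≠a[slow]=7 write a[6]=8 → slow++,fast++
(s=6,f=11) a[fast]=8=a[slow] dup → fast++
(s=6,f=12) a[fast]=9≠a[slow]=8 write a[7]=9 → slow++,fast++
(s=7,f=13) a[fast]=10≠a[slow]=9 write a[8]=10 → slow++,fast++
(s=8,f=14) a[fast]=10=a[slow] dup → fast++
(s=8,f=15) a[fast]=12≠a[slow]=10 write a[9]=12 → slow++,fast++
(s=9,f=16) a[fast]=12=a[slow] dup → fast++
(s=9,f=17) a[fast]=13≠a[slow]=12 write a[10]=13 → slow++,fast++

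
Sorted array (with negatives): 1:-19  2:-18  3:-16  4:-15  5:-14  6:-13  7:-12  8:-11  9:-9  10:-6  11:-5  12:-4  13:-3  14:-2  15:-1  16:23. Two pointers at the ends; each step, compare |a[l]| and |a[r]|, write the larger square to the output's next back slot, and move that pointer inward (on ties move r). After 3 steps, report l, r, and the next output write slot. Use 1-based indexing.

l=3, r=15, next write slot=13

[1,16] |-19|<=|23| out[16]=529 → r--
[1,15] |-19|>|-1| out[15]=361 → l++
[2,15] |-18|>|-1| out[14]=324 → l++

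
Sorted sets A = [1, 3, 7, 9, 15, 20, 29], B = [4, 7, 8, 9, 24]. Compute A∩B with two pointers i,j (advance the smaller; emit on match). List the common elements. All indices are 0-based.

i=0 j=0: 1<4, i++
i=1 j=0: 3<4, i++
i=2 j=0: 7>4, j++
i=2 j=1: 7==7 emit, i++,j++
i=3 j=2: 9>8, j++
i=3 j=3: 9==9 emit, i++,j++
i=4 j=4: 15<24, i++
i=5 j=4: 20<24, i++
i=6 j=4: 29>24, j++

intersection = [7, 9]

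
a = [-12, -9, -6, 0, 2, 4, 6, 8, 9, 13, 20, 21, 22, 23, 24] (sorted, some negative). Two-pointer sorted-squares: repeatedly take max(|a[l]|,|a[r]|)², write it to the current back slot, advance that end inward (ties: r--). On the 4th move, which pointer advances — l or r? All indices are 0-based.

r

[0,14] |-12|<=|24| out[14]=576 → r--
[0,13] |-12|<=|23| out[13]=529 → r--
[0,12] |-12|<=|22| out[12]=484 → r--
[0,11] |-12|<=|21| out[11]=441 → r--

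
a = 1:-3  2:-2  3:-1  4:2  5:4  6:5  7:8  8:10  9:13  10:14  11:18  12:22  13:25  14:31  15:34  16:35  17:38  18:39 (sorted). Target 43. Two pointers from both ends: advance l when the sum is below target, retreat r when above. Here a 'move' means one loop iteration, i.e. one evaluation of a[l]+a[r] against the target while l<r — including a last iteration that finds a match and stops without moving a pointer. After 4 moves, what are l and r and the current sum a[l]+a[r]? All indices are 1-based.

l=1 r=18: -3+39=36 <43, l++
l=2 r=18: -2+39=37 <43, l++
l=3 r=18: -1+39=38 <43, l++
l=4 r=18: 2+39=41 <43, l++

l=5, r=18, sum=43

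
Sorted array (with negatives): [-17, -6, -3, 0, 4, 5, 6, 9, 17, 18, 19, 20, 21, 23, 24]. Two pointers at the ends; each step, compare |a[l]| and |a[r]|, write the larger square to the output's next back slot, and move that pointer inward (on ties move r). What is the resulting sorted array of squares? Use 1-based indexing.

[0, 9, 16, 25, 36, 36, 81, 289, 289, 324, 361, 400, 441, 529, 576]

l=1 r=15: |-17|<=|24| out[15]=576, r--
l=1 r=14: |-17|<=|23| out[14]=529, r--
l=1 r=13: |-17|<=|21| out[13]=441, r--
l=1 r=12: |-17|<=|20| out[12]=400, r--
l=1 r=11: |-17|<=|19| out[11]=361, r--
l=1 r=10: |-17|<=|18| out[10]=324, r--
l=1 r=9: |-17|<=|17| out[9]=289, r--
l=1 r=8: |-17|>|9| out[8]=289, l++
l=2 r=8: |-6|<=|9| out[7]=81, r--
l=2 r=7: |-6|<=|6| out[6]=36, r--
l=2 r=6: |-6|>|5| out[5]=36, l++
l=3 r=6: |-3|<=|5| out[4]=25, r--
l=3 r=5: |-3|<=|4| out[3]=16, r--
l=3 r=4: |-3|>|0| out[2]=9, l++
l=4 r=4: |0|<=|0| out[1]=0, r--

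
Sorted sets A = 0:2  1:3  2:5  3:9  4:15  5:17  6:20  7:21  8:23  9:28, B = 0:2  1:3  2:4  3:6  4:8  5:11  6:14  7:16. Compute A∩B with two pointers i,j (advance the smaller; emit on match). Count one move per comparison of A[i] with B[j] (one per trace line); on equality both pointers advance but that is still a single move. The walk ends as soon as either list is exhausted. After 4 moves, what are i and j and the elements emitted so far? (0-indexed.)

i=3, j=3, emitted=[2, 3]

i=0 j=0: 2==2 emit, i++,j++
i=1 j=1: 3==3 emit, i++,j++
i=2 j=2: 5>4, j++
i=2 j=3: 5<6, i++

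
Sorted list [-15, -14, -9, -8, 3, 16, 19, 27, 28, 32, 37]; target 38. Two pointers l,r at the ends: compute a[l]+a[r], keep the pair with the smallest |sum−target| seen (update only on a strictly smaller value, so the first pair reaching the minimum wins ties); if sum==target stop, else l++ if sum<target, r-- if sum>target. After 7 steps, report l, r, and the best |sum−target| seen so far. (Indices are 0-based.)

l=5, r=8, best |Δ|=2

l=0 r=10: -15+37=22 d=16 *, l++
l=1 r=10: -14+37=23 d=15 *, l++
l=2 r=10: -9+37=28 d=10 *, l++
l=3 r=10: -8+37=29 d=9 *, l++
l=4 r=10: 3+37=40 d=2 *, r--
l=4 r=9: 3+32=35 d=3, l++
l=5 r=9: 16+32=48 d=10, r--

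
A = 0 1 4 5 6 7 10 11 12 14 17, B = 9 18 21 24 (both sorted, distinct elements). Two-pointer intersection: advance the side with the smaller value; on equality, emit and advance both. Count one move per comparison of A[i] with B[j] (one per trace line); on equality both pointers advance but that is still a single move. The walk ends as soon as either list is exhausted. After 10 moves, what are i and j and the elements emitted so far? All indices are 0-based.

i=9, j=1, emitted=[]

[i=0,j=0] 0<9 → i++
[i=1,j=0] 1<9 → i++
[i=2,j=0] 4<9 → i++
[i=3,j=0] 5<9 → i++
[i=4,j=0] 6<9 → i++
[i=5,j=0] 7<9 → i++
[i=6,j=0] 10>9 → j++
[i=6,j=1] 10<18 → i++
[i=7,j=1] 11<18 → i++
[i=8,j=1] 12<18 → i++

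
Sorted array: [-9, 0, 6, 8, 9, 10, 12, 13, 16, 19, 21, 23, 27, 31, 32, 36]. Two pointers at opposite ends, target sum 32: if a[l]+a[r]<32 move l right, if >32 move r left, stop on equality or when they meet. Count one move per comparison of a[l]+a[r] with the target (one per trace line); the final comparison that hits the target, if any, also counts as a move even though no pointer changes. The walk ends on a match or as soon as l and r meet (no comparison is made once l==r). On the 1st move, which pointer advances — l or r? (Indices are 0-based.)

l

l=0 r=15: -9+36=27 <32, l++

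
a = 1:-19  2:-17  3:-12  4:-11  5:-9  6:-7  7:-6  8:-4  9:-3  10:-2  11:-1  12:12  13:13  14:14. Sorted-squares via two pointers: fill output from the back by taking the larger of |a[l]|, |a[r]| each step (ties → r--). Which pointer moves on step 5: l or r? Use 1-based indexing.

l=1 r=14: |-19|>|14| out[14]=361, l++
l=2 r=14: |-17|>|14| out[13]=289, l++
l=3 r=14: |-12|<=|14| out[12]=196, r--
l=3 r=13: |-12|<=|13| out[11]=169, r--
l=3 r=12: |-12|<=|12| out[10]=144, r--

r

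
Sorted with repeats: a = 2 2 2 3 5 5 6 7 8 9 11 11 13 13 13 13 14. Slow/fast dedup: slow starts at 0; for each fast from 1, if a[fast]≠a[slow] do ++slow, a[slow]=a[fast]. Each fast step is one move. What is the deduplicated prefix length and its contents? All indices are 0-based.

(s=0,f=1) a[fast]=2=a[slow] dup → fast++
(s=0,f=2) a[fast]=2=a[slow] dup → fast++
(s=0,f=3) a[fast]=3≠a[slow]=2 write a[1]=3 → slow++,fast++
(s=1,f=4) a[fast]=5≠a[slow]=3 write a[2]=5 → slow++,fast++
(s=2,f=5) a[fast]=5=a[slow] dup → fast++
(s=2,f=6) a[fast]=6≠a[slow]=5 write a[3]=6 → slow++,fast++
(s=3,f=7) a[fast]=7≠a[slow]=6 write a[4]=7 → slow++,fast++
(s=4,f=8) a[fast]=8≠a[slow]=7 write a[5]=8 → slow++,fast++
(s=5,f=9) a[fast]=9≠a[slow]=8 write a[6]=9 → slow++,fast++
(s=6,f=10) a[fast]=11≠a[slow]=9 write a[7]=11 → slow++,fast++
(s=7,f=11) a[fast]=11=a[slow] dup → fast++
(s=7,f=12) a[fast]=13≠a[slow]=11 write a[8]=13 → slow++,fast++
(s=8,f=13) a[fast]=13=a[slow] dup → fast++
(s=8,f=14) a[fast]=13=a[slow] dup → fast++
(s=8,f=15) a[fast]=13=a[slow] dup → fast++
(s=8,f=16) a[fast]=14≠a[slow]=13 write a[9]=14 → slow++,fast++

length 10; prefix = [2, 3, 5, 6, 7, 8, 9, 11, 13, 14]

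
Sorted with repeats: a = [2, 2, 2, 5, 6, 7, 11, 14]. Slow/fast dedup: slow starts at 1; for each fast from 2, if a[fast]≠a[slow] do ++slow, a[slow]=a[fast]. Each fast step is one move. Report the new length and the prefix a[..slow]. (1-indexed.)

length 6; prefix = [2, 5, 6, 7, 11, 14]

slow=1 fast=2: a[fast]=2=a[slow] dup, fast++
slow=1 fast=3: a[fast]=2=a[slow] dup, fast++
slow=1 fast=4: a[fast]=5≠a[slow]=2 write a[2]=5, slow++,fast++
slow=2 fast=5: a[fast]=6≠a[slow]=5 write a[3]=6, slow++,fast++
slow=3 fast=6: a[fast]=7≠a[slow]=6 write a[4]=7, slow++,fast++
slow=4 fast=7: a[fast]=11≠a[slow]=7 write a[5]=11, slow++,fast++
slow=5 fast=8: a[fast]=14≠a[slow]=11 write a[6]=14, slow++,fast++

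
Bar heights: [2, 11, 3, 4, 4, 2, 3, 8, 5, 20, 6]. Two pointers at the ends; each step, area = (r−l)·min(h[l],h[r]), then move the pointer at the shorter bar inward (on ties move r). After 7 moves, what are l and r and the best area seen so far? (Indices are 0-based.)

l=6, r=9, best area=88

[0,10] min(2,6)*10=20 best=20 * → l++
[1,10] min(11,6)*9=54 best=54 * → r--
[1,9] min(11,20)*8=88 best=88 * → l++
[2,9] min(3,20)*7=21 best=88 → l++
[3,9] min(4,20)*6=24 best=88 → l++
[4,9] min(4,20)*5=20 best=88 → l++
[5,9] min(2,20)*4=8 best=88 → l++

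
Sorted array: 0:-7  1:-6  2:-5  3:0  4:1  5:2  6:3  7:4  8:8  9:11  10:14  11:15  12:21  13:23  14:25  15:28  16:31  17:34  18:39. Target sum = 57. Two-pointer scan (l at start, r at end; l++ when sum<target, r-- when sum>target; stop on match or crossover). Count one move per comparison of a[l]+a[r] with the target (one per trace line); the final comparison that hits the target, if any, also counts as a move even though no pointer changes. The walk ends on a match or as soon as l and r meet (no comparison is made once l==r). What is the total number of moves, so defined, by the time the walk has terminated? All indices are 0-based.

[0,18] -7+39=32 <57 → l++
[1,18] -6+39=33 <57 → l++
[2,18] -5+39=34 <57 → l++
[3,18] 0+39=39 <57 → l++
[4,18] 1+39=40 <57 → l++
[5,18] 2+39=41 <57 → l++
[6,18] 3+39=42 <57 → l++
[7,18] 4+39=43 <57 → l++
[8,18] 8+39=47 <57 → l++
[9,18] 11+39=50 <57 → l++
[10,18] 14+39=53 <57 → l++
[11,18] 15+39=54 <57 → l++
[12,18] 21+39=60 >57 → r--
[12,17] 21+34=55 <57 → l++
[13,17] 23+34=57 → found

15 moves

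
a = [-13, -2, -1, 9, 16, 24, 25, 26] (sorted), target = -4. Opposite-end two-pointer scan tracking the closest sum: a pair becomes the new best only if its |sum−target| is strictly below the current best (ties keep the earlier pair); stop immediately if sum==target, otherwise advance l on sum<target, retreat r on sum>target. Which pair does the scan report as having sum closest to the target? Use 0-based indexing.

[0,7] -13+26=13 d=17 * → r--
[0,6] -13+25=12 d=16 * → r--
[0,5] -13+24=11 d=15 * → r--
[0,4] -13+16=3 d=7 * → r--
[0,3] -13+9=-4 d=0 * → stop

pair (-13, 9) with sum -4 (|Δ|=0)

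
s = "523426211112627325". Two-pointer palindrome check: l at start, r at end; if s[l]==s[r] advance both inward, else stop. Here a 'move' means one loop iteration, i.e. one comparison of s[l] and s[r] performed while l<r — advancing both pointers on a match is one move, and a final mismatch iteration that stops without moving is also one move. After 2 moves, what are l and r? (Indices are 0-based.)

[0,17] '5'=='5' → l++,r--
[1,16] '2'=='2' → l++,r--

l=2, r=15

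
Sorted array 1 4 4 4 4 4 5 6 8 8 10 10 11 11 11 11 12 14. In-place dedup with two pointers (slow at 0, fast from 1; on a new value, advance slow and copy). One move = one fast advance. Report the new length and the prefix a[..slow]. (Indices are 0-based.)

(s=0,f=1) a[fast]=4≠a[slow]=1 write a[1]=4 → slow++,fast++
(s=1,f=2) a[fast]=4=a[slow] dup → fast++
(s=1,f=3) a[fast]=4=a[slow] dup → fast++
(s=1,f=4) a[fast]=4=a[slow] dup → fast++
(s=1,f=5) a[fast]=4=a[slow] dup → fast++
(s=1,f=6) a[fast]=5≠a[slow]=4 write a[2]=5 → slow++,fast++
(s=2,f=7) a[fast]=6≠a[slow]=5 write a[3]=6 → slow++,fast++
(s=3,f=8) a[fast]=8≠a[slow]=6 write a[4]=8 → slow++,fast++
(s=4,f=9) a[fast]=8=a[slow] dup → fast++
(s=4,f=10) a[fast]=10≠a[slow]=8 write a[5]=10 → slow++,fast++
(s=5,f=11) a[fast]=10=a[slow] dup → fast++
(s=5,f=12) a[fast]=11≠a[slow]=10 write a[6]=11 → slow++,fast++
(s=6,f=13) a[fast]=11=a[slow] dup → fast++
(s=6,f=14) a[fast]=11=a[slow] dup → fast++
(s=6,f=15) a[fast]=11=a[slow] dup → fast++
(s=6,f=16) a[fast]=12≠a[slow]=11 write a[7]=12 → slow++,fast++
(s=7,f=17) a[fast]=14≠a[slow]=12 write a[8]=14 → slow++,fast++

length 9; prefix = [1, 4, 5, 6, 8, 10, 11, 12, 14]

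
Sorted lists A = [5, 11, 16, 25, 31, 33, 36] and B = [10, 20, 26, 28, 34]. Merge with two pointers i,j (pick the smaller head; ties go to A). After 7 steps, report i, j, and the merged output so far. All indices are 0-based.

i=4, j=3, merged so far=[5, 10, 11, 16, 20, 25, 26]

[i=0,j=0] A[i]=5<=B[j]=10 take 5 → i++
[i=1,j=0] A[i]=11>B[j]=10 take 10 → j++
[i=1,j=1] A[i]=11<=B[j]=20 take 11 → i++
[i=2,j=1] A[i]=16<=B[j]=20 take 16 → i++
[i=3,j=1] A[i]=25>B[j]=20 take 20 → j++
[i=3,j=2] A[i]=25<=B[j]=26 take 25 → i++
[i=4,j=2] A[i]=31>B[j]=26 take 26 → j++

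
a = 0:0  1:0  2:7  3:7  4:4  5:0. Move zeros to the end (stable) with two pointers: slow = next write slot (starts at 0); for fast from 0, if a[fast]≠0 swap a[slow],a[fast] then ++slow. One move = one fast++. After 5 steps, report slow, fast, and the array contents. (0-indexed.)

(s=0,f=0) a[fast]=0 → fast++
(s=0,f=1) a[fast]=0 → fast++
(s=0,f=2) a[fast]=7≠0 swap→a[0]=7 → slow++,fast++
(s=1,f=3) a[fast]=7≠0 swap→a[1]=7 → slow++,fast++
(s=2,f=4) a[fast]=4≠0 swap→a[2]=4 → slow++,fast++

slow=3, fast=5, a=[7, 7, 4, 0, 0, 0]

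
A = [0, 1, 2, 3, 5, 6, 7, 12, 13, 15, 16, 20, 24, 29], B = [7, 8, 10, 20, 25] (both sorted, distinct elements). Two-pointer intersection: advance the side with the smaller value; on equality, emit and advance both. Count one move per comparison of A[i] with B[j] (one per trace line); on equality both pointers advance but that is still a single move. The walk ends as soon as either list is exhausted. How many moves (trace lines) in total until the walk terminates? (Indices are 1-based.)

[i=1,j=1] 0<7 → i++
[i=2,j=1] 1<7 → i++
[i=3,j=1] 2<7 → i++
[i=4,j=1] 3<7 → i++
[i=5,j=1] 5<7 → i++
[i=6,j=1] 6<7 → i++
[i=7,j=1] 7==7 emit → i++,j++
[i=8,j=2] 12>8 → j++
[i=8,j=3] 12>10 → j++
[i=8,j=4] 12<20 → i++
[i=9,j=4] 13<20 → i++
[i=10,j=4] 15<20 → i++
[i=11,j=4] 16<20 → i++
[i=12,j=4] 20==20 emit → i++,j++
[i=13,j=5] 24<25 → i++
[i=14,j=5] 29>25 → j++

16 moves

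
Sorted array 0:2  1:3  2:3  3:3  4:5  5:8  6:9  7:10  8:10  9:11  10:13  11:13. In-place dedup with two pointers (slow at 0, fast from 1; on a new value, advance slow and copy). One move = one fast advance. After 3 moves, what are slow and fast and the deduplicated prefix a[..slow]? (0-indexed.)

(s=0,f=1) a[fast]=3≠a[slow]=2 write a[1]=3 → slow++,fast++
(s=1,f=2) a[fast]=3=a[slow] dup → fast++
(s=1,f=3) a[fast]=3=a[slow] dup → fast++

slow=1, fast=4, prefix=[2, 3]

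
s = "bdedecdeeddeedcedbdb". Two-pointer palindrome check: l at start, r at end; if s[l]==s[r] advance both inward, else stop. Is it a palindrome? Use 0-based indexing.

l=0 r=19: 'b'=='b', l++,r--
l=1 r=18: 'd'=='d', l++,r--
l=2 r=17: 'e'!='b', stop

not a palindrome (mismatch at 2,17)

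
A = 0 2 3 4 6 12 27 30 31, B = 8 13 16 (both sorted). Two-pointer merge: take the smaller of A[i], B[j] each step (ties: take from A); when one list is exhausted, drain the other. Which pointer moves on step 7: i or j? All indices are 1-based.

i=1 j=1: A[i]=0<=B[j]=8 take 0, i++
i=2 j=1: A[i]=2<=B[j]=8 take 2, i++
i=3 j=1: A[i]=3<=B[j]=8 take 3, i++
i=4 j=1: A[i]=4<=B[j]=8 take 4, i++
i=5 j=1: A[i]=6<=B[j]=8 take 6, i++
i=6 j=1: A[i]=12>B[j]=8 take 8, j++
i=6 j=2: A[i]=12<=B[j]=13 take 12, i++

i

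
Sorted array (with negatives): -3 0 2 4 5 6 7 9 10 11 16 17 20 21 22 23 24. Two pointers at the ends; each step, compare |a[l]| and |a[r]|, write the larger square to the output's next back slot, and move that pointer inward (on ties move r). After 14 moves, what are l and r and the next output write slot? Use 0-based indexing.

[0,16] |-3|<=|24| out[16]=576 → r--
[0,15] |-3|<=|23| out[15]=529 → r--
[0,14] |-3|<=|22| out[14]=484 → r--
[0,13] |-3|<=|21| out[13]=441 → r--
[0,12] |-3|<=|20| out[12]=400 → r--
[0,11] |-3|<=|17| out[11]=289 → r--
[0,10] |-3|<=|16| out[10]=256 → r--
[0,9] |-3|<=|11| out[9]=121 → r--
[0,8] |-3|<=|10| out[8]=100 → r--
[0,7] |-3|<=|9| out[7]=81 → r--
[0,6] |-3|<=|7| out[6]=49 → r--
[0,5] |-3|<=|6| out[5]=36 → r--
[0,4] |-3|<=|5| out[4]=25 → r--
[0,3] |-3|<=|4| out[3]=16 → r--

l=0, r=2, next write slot=2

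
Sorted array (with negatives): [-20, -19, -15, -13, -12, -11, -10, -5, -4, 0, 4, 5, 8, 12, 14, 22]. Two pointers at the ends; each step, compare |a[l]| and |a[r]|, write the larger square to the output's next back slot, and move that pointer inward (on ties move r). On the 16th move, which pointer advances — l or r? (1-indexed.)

[1,16] |-20|<=|22| out[16]=484 → r--
[1,15] |-20|>|14| out[15]=400 → l++
[2,15] |-19|>|14| out[14]=361 → l++
[3,15] |-15|>|14| out[13]=225 → l++
[4,15] |-13|<=|14| out[12]=196 → r--
[4,14] |-13|>|12| out[11]=169 → l++
[5,14] |-12|<=|12| out[10]=144 → r--
[5,13] |-12|>|8| out[9]=144 → l++
[6,13] |-11|>|8| out[8]=121 → l++
[7,13] |-10|>|8| out[7]=100 → l++
[8,13] |-5|<=|8| out[6]=64 → r--
[8,12] |-5|<=|5| out[5]=25 → r--
[8,11] |-5|>|4| out[4]=25 → l++
[9,11] |-4|<=|4| out[3]=16 → r--
[9,10] |-4|>|0| out[2]=16 → l++
[10,10] |0|<=|0| out[1]=0 → r--

r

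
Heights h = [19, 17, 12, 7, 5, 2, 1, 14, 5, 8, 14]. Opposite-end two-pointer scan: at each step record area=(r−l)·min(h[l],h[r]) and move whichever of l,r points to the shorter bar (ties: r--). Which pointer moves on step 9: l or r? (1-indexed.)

r

[1,11] min(19,14)*10=140 best=140 * → r--
[1,10] min(19,8)*9=72 best=140 → r--
[1,9] min(19,5)*8=40 best=140 → r--
[1,8] min(19,14)*7=98 best=140 → r--
[1,7] min(19,1)*6=6 best=140 → r--
[1,6] min(19,2)*5=10 best=140 → r--
[1,5] min(19,5)*4=20 best=140 → r--
[1,4] min(19,7)*3=21 best=140 → r--
[1,3] min(19,12)*2=24 best=140 → r--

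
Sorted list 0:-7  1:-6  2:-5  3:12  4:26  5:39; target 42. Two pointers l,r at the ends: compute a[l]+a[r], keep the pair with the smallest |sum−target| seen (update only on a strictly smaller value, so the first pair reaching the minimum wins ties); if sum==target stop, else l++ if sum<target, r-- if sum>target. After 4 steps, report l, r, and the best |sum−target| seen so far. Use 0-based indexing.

l=3, r=4, best |Δ|=8

[0,5] -7+39=32 d=10 * → l++
[1,5] -6+39=33 d=9 * → l++
[2,5] -5+39=34 d=8 * → l++
[3,5] 12+39=51 d=9 → r--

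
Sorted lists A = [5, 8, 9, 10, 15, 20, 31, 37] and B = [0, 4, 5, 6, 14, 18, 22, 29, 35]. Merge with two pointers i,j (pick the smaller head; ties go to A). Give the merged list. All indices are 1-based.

i=1 j=1: A[i]=5>B[j]=0 take 0, j++
i=1 j=2: A[i]=5>B[j]=4 take 4, j++
i=1 j=3: A[i]=5<=B[j]=5 take 5, i++
i=2 j=3: A[i]=8>B[j]=5 take 5, j++
i=2 j=4: A[i]=8>B[j]=6 take 6, j++
i=2 j=5: A[i]=8<=B[j]=14 take 8, i++
i=3 j=5: A[i]=9<=B[j]=14 take 9, i++
i=4 j=5: A[i]=10<=B[j]=14 take 10, i++
i=5 j=5: A[i]=15>B[j]=14 take 14, j++
i=5 j=6: A[i]=15<=B[j]=18 take 15, i++
i=6 j=6: A[i]=20>B[j]=18 take 18, j++
i=6 j=7: A[i]=20<=B[j]=22 take 20, i++
i=7 j=7: A[i]=31>B[j]=22 take 22, j++
i=7 j=8: A[i]=31>B[j]=29 take 29, j++
i=7 j=9: A[i]=31<=B[j]=35 take 31, i++
i=8 j=9: A[i]=37>B[j]=35 take 35, j++
i=8 j=10: B done, take A[i]=37, i++

[0, 4, 5, 5, 6, 8, 9, 10, 14, 15, 18, 20, 22, 29, 31, 35, 37]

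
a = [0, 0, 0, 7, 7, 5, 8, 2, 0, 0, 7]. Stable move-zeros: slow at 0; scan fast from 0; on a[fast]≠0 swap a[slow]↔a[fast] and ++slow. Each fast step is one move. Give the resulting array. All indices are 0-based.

(s=0,f=0) a[fast]=0 → fast++
(s=0,f=1) a[fast]=0 → fast++
(s=0,f=2) a[fast]=0 → fast++
(s=0,f=3) a[fast]=7≠0 swap→a[0]=7 → slow++,fast++
(s=1,f=4) a[fast]=7≠0 swap→a[1]=7 → slow++,fast++
(s=2,f=5) a[fast]=5≠0 swap→a[2]=5 → slow++,fast++
(s=3,f=6) a[fast]=8≠0 swap→a[3]=8 → slow++,fast++
(s=4,f=7) a[fast]=2≠0 swap→a[4]=2 → slow++,fast++
(s=5,f=8) a[fast]=0 → fast++
(s=5,f=9) a[fast]=0 → fast++
(s=5,f=10) a[fast]=7≠0 swap→a[5]=7 → slow++,fast++

[7, 7, 5, 8, 2, 7, 0, 0, 0, 0, 0]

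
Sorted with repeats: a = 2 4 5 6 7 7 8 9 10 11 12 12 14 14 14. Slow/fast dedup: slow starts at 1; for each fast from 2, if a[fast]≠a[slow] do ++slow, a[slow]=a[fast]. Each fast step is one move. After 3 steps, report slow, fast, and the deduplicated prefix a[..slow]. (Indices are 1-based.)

slow=1 fast=2: a[fast]=4≠a[slow]=2 write a[2]=4, slow++,fast++
slow=2 fast=3: a[fast]=5≠a[slow]=4 write a[3]=5, slow++,fast++
slow=3 fast=4: a[fast]=6≠a[slow]=5 write a[4]=6, slow++,fast++

slow=4, fast=5, prefix=[2, 4, 5, 6]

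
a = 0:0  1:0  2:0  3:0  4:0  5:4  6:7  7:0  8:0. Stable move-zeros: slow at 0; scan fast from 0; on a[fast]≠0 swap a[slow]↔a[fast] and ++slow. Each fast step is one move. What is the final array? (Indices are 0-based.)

[4, 7, 0, 0, 0, 0, 0, 0, 0]

slow=0 fast=0: a[fast]=0, fast++
slow=0 fast=1: a[fast]=0, fast++
slow=0 fast=2: a[fast]=0, fast++
slow=0 fast=3: a[fast]=0, fast++
slow=0 fast=4: a[fast]=0, fast++
slow=0 fast=5: a[fast]=4≠0 swap→a[0]=4, slow++,fast++
slow=1 fast=6: a[fast]=7≠0 swap→a[1]=7, slow++,fast++
slow=2 fast=7: a[fast]=0, fast++
slow=2 fast=8: a[fast]=0, fast++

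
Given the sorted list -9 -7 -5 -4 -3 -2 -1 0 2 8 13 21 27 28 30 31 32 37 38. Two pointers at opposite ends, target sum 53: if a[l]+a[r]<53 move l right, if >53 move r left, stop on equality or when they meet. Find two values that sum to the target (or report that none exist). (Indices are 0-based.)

(21, 32)

l=0 r=18: -9+38=29 <53, l++
l=1 r=18: -7+38=31 <53, l++
l=2 r=18: -5+38=33 <53, l++
l=3 r=18: -4+38=34 <53, l++
l=4 r=18: -3+38=35 <53, l++
l=5 r=18: -2+38=36 <53, l++
l=6 r=18: -1+38=37 <53, l++
l=7 r=18: 0+38=38 <53, l++
l=8 r=18: 2+38=40 <53, l++
l=9 r=18: 8+38=46 <53, l++
l=10 r=18: 13+38=51 <53, l++
l=11 r=18: 21+38=59 >53, r--
l=11 r=17: 21+37=58 >53, r--
l=11 r=16: 21+32=53, found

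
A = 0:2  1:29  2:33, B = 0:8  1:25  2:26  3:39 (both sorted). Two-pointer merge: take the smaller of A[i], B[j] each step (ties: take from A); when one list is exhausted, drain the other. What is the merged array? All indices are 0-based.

[i=0,j=0] A[i]=2<=B[j]=8 take 2 → i++
[i=1,j=0] A[i]=29>B[j]=8 take 8 → j++
[i=1,j=1] A[i]=29>B[j]=25 take 25 → j++
[i=1,j=2] A[i]=29>B[j]=26 take 26 → j++
[i=1,j=3] A[i]=29<=B[j]=39 take 29 → i++
[i=2,j=3] A[i]=33<=B[j]=39 take 33 → i++
[i=3,j=3] A done, take B[j]=39 → j++

[2, 8, 25, 26, 29, 33, 39]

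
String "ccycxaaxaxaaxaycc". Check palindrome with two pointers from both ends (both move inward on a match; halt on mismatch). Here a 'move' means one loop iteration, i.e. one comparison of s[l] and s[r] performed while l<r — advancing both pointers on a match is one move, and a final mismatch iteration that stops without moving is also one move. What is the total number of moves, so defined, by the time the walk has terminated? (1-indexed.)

l=1 r=17: 'c'=='c', l++,r--
l=2 r=16: 'c'=='c', l++,r--
l=3 r=15: 'y'=='y', l++,r--
l=4 r=14: 'c'!='a', stop

4 moves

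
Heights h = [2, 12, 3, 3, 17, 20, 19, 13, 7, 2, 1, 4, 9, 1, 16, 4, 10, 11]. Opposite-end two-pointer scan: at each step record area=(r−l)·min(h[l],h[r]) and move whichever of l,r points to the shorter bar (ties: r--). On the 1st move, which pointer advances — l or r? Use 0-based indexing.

l

l=0 r=17: min(2,11)*17=34 best=34 *, l++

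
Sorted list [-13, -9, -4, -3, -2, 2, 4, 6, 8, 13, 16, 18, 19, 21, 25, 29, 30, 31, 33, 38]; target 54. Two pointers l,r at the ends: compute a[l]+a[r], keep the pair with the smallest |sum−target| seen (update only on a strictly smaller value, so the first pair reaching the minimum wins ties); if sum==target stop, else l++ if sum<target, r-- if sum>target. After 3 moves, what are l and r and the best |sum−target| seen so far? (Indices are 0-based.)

l=3, r=19, best |Δ|=20

[0,19] -13+38=25 d=29 * → l++
[1,19] -9+38=29 d=25 * → l++
[2,19] -4+38=34 d=20 * → l++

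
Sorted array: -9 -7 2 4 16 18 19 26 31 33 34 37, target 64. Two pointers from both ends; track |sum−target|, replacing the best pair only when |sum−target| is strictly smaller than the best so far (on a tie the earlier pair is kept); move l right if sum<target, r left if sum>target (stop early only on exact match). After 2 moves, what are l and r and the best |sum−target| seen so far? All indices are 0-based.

l=2, r=11, best |Δ|=34

l=0 r=11: -9+37=28 d=36 *, l++
l=1 r=11: -7+37=30 d=34 *, l++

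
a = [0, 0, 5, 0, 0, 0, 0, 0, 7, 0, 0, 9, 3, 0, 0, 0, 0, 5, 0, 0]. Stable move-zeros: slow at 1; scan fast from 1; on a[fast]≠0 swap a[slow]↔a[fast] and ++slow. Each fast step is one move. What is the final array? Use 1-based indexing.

(s=1,f=1) a[fast]=0 → fast++
(s=1,f=2) a[fast]=0 → fast++
(s=1,f=3) a[fast]=5≠0 swap→a[1]=5 → slow++,fast++
(s=2,f=4) a[fast]=0 → fast++
(s=2,f=5) a[fast]=0 → fast++
(s=2,f=6) a[fast]=0 → fast++
(s=2,f=7) a[fast]=0 → fast++
(s=2,f=8) a[fast]=0 → fast++
(s=2,f=9) a[fast]=7≠0 swap→a[2]=7 → slow++,fast++
(s=3,f=10) a[fast]=0 → fast++
(s=3,f=11) a[fast]=0 → fast++
(s=3,f=12) a[fast]=9≠0 swap→a[3]=9 → slow++,fast++
(s=4,f=13) a[fast]=3≠0 swap→a[4]=3 → slow++,fast++
(s=5,f=14) a[fast]=0 → fast++
(s=5,f=15) a[fast]=0 → fast++
(s=5,f=16) a[fast]=0 → fast++
(s=5,f=17) a[fast]=0 → fast++
(s=5,f=18) a[fast]=5≠0 swap→a[5]=5 → slow++,fast++
(s=6,f=19) a[fast]=0 → fast++
(s=6,f=20) a[fast]=0 → fast++

[5, 7, 9, 3, 5, 0, 0, 0, 0, 0, 0, 0, 0, 0, 0, 0, 0, 0, 0, 0]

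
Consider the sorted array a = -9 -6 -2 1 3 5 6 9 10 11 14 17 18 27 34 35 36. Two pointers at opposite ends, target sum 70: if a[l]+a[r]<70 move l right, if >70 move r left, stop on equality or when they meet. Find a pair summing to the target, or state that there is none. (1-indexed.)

l=1 r=17: -9+36=27 <70, l++
l=2 r=17: -6+36=30 <70, l++
l=3 r=17: -2+36=34 <70, l++
l=4 r=17: 1+36=37 <70, l++
l=5 r=17: 3+36=39 <70, l++
l=6 r=17: 5+36=41 <70, l++
l=7 r=17: 6+36=42 <70, l++
l=8 r=17: 9+36=45 <70, l++
l=9 r=17: 10+36=46 <70, l++
l=10 r=17: 11+36=47 <70, l++
l=11 r=17: 14+36=50 <70, l++
l=12 r=17: 17+36=53 <70, l++
l=13 r=17: 18+36=54 <70, l++
l=14 r=17: 27+36=63 <70, l++
l=15 r=17: 34+36=70, found

(34, 36)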